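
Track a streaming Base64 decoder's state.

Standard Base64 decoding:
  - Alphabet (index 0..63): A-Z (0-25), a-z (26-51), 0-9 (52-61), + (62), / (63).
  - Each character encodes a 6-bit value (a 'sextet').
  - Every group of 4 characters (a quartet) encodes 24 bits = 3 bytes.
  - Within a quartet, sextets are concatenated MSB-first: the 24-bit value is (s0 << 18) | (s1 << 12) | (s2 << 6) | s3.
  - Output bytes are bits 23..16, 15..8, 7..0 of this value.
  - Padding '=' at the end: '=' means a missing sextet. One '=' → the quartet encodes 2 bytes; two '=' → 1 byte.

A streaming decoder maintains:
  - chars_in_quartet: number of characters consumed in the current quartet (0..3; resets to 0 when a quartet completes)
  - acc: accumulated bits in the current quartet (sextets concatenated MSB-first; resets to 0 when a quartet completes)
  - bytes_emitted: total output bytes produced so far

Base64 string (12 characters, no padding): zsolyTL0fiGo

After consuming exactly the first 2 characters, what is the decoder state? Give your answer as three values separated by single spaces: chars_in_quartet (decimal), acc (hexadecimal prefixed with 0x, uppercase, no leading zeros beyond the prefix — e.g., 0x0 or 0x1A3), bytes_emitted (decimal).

Answer: 2 0xCEC 0

Derivation:
After char 0 ('z'=51): chars_in_quartet=1 acc=0x33 bytes_emitted=0
After char 1 ('s'=44): chars_in_quartet=2 acc=0xCEC bytes_emitted=0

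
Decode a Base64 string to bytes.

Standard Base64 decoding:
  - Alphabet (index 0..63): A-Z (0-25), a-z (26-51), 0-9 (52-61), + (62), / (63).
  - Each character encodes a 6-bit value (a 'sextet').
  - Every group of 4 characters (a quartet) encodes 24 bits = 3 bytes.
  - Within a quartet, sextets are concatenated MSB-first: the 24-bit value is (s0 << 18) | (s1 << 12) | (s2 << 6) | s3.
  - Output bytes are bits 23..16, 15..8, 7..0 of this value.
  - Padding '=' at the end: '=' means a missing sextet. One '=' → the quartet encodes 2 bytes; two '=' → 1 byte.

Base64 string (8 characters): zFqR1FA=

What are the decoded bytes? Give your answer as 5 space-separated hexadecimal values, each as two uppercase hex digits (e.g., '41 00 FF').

After char 0 ('z'=51): chars_in_quartet=1 acc=0x33 bytes_emitted=0
After char 1 ('F'=5): chars_in_quartet=2 acc=0xCC5 bytes_emitted=0
After char 2 ('q'=42): chars_in_quartet=3 acc=0x3316A bytes_emitted=0
After char 3 ('R'=17): chars_in_quartet=4 acc=0xCC5A91 -> emit CC 5A 91, reset; bytes_emitted=3
After char 4 ('1'=53): chars_in_quartet=1 acc=0x35 bytes_emitted=3
After char 5 ('F'=5): chars_in_quartet=2 acc=0xD45 bytes_emitted=3
After char 6 ('A'=0): chars_in_quartet=3 acc=0x35140 bytes_emitted=3
Padding '=': partial quartet acc=0x35140 -> emit D4 50; bytes_emitted=5

Answer: CC 5A 91 D4 50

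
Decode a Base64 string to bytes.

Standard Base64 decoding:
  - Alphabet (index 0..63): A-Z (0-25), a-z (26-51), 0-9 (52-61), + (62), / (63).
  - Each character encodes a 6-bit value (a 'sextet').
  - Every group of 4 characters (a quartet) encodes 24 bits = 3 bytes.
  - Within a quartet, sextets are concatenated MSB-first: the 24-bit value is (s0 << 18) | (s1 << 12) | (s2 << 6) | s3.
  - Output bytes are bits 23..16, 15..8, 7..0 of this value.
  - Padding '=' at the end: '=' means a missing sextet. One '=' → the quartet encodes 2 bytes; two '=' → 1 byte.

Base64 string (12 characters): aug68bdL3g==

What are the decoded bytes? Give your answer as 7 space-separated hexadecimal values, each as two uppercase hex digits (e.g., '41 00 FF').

After char 0 ('a'=26): chars_in_quartet=1 acc=0x1A bytes_emitted=0
After char 1 ('u'=46): chars_in_quartet=2 acc=0x6AE bytes_emitted=0
After char 2 ('g'=32): chars_in_quartet=3 acc=0x1ABA0 bytes_emitted=0
After char 3 ('6'=58): chars_in_quartet=4 acc=0x6AE83A -> emit 6A E8 3A, reset; bytes_emitted=3
After char 4 ('8'=60): chars_in_quartet=1 acc=0x3C bytes_emitted=3
After char 5 ('b'=27): chars_in_quartet=2 acc=0xF1B bytes_emitted=3
After char 6 ('d'=29): chars_in_quartet=3 acc=0x3C6DD bytes_emitted=3
After char 7 ('L'=11): chars_in_quartet=4 acc=0xF1B74B -> emit F1 B7 4B, reset; bytes_emitted=6
After char 8 ('3'=55): chars_in_quartet=1 acc=0x37 bytes_emitted=6
After char 9 ('g'=32): chars_in_quartet=2 acc=0xDE0 bytes_emitted=6
Padding '==': partial quartet acc=0xDE0 -> emit DE; bytes_emitted=7

Answer: 6A E8 3A F1 B7 4B DE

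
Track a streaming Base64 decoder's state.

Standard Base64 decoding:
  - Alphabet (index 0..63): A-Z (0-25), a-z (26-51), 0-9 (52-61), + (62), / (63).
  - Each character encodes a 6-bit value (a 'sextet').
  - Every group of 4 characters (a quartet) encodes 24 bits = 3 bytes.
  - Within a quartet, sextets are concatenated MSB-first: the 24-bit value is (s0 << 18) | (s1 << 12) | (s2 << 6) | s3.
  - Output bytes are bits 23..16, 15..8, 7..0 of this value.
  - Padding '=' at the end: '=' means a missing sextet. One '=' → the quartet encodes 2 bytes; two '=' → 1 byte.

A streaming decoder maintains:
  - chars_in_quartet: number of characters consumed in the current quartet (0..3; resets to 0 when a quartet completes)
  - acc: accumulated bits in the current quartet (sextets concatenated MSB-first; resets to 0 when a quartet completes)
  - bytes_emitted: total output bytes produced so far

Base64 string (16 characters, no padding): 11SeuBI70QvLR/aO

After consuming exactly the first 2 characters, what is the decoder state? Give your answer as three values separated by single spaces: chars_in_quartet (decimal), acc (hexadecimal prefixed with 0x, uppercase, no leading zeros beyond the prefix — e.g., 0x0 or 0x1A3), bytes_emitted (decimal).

Answer: 2 0xD75 0

Derivation:
After char 0 ('1'=53): chars_in_quartet=1 acc=0x35 bytes_emitted=0
After char 1 ('1'=53): chars_in_quartet=2 acc=0xD75 bytes_emitted=0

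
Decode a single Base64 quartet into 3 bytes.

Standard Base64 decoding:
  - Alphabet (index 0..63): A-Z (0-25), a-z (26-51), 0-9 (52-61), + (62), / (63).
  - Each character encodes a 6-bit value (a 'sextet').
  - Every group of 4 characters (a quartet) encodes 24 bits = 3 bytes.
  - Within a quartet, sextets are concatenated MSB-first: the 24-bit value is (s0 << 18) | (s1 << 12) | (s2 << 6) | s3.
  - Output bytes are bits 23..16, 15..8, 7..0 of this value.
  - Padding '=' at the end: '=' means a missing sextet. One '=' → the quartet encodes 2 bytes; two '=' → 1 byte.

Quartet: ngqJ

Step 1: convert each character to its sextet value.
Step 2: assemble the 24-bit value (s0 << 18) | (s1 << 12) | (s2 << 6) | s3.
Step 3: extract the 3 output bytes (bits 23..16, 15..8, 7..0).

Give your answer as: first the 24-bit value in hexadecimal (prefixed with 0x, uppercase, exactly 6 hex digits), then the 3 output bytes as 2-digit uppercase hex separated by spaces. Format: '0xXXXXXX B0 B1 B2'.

Sextets: n=39, g=32, q=42, J=9
24-bit: (39<<18) | (32<<12) | (42<<6) | 9
      = 0x9C0000 | 0x020000 | 0x000A80 | 0x000009
      = 0x9E0A89
Bytes: (v>>16)&0xFF=9E, (v>>8)&0xFF=0A, v&0xFF=89

Answer: 0x9E0A89 9E 0A 89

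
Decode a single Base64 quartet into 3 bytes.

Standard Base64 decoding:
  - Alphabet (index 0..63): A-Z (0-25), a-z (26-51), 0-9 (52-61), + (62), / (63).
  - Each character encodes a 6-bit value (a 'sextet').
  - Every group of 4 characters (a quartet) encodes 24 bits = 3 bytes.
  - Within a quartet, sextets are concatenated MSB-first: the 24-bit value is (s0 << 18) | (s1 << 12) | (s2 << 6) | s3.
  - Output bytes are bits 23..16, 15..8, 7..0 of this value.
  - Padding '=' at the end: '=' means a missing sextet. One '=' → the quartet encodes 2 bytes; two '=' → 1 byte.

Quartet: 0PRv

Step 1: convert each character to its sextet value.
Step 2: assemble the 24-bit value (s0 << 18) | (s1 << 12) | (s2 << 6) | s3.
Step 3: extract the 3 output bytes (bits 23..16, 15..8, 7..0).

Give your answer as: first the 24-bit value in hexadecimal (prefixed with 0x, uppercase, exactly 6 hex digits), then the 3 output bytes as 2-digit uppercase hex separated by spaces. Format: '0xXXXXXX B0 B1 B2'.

Answer: 0xD0F46F D0 F4 6F

Derivation:
Sextets: 0=52, P=15, R=17, v=47
24-bit: (52<<18) | (15<<12) | (17<<6) | 47
      = 0xD00000 | 0x00F000 | 0x000440 | 0x00002F
      = 0xD0F46F
Bytes: (v>>16)&0xFF=D0, (v>>8)&0xFF=F4, v&0xFF=6F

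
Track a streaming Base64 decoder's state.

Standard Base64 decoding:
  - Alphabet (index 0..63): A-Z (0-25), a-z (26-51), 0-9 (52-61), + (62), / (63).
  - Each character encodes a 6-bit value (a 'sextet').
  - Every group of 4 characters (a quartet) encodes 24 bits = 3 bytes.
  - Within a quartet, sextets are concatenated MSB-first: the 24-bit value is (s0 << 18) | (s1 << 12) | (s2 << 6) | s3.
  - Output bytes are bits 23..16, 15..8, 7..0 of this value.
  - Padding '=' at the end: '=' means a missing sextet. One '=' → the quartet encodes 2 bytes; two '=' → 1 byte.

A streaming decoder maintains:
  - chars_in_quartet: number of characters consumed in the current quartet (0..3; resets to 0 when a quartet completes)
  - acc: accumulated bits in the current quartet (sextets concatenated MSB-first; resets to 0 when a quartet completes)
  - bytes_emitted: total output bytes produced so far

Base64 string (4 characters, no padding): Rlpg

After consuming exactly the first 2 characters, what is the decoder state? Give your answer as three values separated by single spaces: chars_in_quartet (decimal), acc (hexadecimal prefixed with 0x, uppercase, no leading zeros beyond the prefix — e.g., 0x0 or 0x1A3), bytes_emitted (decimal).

Answer: 2 0x465 0

Derivation:
After char 0 ('R'=17): chars_in_quartet=1 acc=0x11 bytes_emitted=0
After char 1 ('l'=37): chars_in_quartet=2 acc=0x465 bytes_emitted=0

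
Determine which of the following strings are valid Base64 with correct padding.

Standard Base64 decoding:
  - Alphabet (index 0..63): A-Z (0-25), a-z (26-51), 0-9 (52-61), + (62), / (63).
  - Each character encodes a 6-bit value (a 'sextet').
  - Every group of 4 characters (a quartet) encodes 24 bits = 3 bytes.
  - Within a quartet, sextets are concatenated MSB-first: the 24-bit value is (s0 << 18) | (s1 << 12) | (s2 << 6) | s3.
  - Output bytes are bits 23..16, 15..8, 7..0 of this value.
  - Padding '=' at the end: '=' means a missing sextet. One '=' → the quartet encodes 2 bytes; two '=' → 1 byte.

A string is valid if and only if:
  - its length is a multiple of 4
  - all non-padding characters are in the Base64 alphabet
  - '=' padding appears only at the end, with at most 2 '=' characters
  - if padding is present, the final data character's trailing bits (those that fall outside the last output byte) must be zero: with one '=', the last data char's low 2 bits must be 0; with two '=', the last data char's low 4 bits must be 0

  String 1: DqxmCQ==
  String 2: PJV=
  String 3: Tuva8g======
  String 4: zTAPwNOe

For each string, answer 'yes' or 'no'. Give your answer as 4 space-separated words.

String 1: 'DqxmCQ==' → valid
String 2: 'PJV=' → invalid (bad trailing bits)
String 3: 'Tuva8g======' → invalid (6 pad chars (max 2))
String 4: 'zTAPwNOe' → valid

Answer: yes no no yes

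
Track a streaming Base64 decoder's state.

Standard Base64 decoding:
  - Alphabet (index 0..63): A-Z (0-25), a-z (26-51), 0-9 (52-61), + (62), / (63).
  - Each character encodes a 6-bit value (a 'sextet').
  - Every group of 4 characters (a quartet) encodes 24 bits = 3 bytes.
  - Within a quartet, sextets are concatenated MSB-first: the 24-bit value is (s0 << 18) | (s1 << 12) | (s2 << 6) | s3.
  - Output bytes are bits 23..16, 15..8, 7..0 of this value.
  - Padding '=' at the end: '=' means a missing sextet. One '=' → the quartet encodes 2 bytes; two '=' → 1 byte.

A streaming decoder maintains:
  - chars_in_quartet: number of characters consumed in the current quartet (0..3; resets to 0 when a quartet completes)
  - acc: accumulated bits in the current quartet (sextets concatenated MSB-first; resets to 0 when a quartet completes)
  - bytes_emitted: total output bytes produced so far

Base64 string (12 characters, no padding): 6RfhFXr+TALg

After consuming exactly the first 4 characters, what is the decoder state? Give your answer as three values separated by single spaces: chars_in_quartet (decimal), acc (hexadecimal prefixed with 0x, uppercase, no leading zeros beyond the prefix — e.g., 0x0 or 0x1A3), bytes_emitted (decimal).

After char 0 ('6'=58): chars_in_quartet=1 acc=0x3A bytes_emitted=0
After char 1 ('R'=17): chars_in_quartet=2 acc=0xE91 bytes_emitted=0
After char 2 ('f'=31): chars_in_quartet=3 acc=0x3A45F bytes_emitted=0
After char 3 ('h'=33): chars_in_quartet=4 acc=0xE917E1 -> emit E9 17 E1, reset; bytes_emitted=3

Answer: 0 0x0 3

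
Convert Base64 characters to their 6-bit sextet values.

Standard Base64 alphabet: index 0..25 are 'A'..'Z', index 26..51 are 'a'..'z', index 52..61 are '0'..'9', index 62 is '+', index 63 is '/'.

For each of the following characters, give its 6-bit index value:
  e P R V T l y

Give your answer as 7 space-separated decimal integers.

Answer: 30 15 17 21 19 37 50

Derivation:
'e': a..z range, 26 + ord('e') − ord('a') = 30
'P': A..Z range, ord('P') − ord('A') = 15
'R': A..Z range, ord('R') − ord('A') = 17
'V': A..Z range, ord('V') − ord('A') = 21
'T': A..Z range, ord('T') − ord('A') = 19
'l': a..z range, 26 + ord('l') − ord('a') = 37
'y': a..z range, 26 + ord('y') − ord('a') = 50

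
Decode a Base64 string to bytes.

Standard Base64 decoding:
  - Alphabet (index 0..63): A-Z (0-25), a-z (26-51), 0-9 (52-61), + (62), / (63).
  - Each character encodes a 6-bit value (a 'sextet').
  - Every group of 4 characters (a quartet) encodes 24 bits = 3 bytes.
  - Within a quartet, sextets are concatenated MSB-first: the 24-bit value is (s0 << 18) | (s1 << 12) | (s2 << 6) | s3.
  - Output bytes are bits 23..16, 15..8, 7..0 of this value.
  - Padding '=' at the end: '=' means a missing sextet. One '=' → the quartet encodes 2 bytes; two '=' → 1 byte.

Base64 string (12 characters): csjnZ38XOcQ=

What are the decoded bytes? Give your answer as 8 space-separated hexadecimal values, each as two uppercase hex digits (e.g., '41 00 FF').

Answer: 72 C8 E7 67 7F 17 39 C4

Derivation:
After char 0 ('c'=28): chars_in_quartet=1 acc=0x1C bytes_emitted=0
After char 1 ('s'=44): chars_in_quartet=2 acc=0x72C bytes_emitted=0
After char 2 ('j'=35): chars_in_quartet=3 acc=0x1CB23 bytes_emitted=0
After char 3 ('n'=39): chars_in_quartet=4 acc=0x72C8E7 -> emit 72 C8 E7, reset; bytes_emitted=3
After char 4 ('Z'=25): chars_in_quartet=1 acc=0x19 bytes_emitted=3
After char 5 ('3'=55): chars_in_quartet=2 acc=0x677 bytes_emitted=3
After char 6 ('8'=60): chars_in_quartet=3 acc=0x19DFC bytes_emitted=3
After char 7 ('X'=23): chars_in_quartet=4 acc=0x677F17 -> emit 67 7F 17, reset; bytes_emitted=6
After char 8 ('O'=14): chars_in_quartet=1 acc=0xE bytes_emitted=6
After char 9 ('c'=28): chars_in_quartet=2 acc=0x39C bytes_emitted=6
After char 10 ('Q'=16): chars_in_quartet=3 acc=0xE710 bytes_emitted=6
Padding '=': partial quartet acc=0xE710 -> emit 39 C4; bytes_emitted=8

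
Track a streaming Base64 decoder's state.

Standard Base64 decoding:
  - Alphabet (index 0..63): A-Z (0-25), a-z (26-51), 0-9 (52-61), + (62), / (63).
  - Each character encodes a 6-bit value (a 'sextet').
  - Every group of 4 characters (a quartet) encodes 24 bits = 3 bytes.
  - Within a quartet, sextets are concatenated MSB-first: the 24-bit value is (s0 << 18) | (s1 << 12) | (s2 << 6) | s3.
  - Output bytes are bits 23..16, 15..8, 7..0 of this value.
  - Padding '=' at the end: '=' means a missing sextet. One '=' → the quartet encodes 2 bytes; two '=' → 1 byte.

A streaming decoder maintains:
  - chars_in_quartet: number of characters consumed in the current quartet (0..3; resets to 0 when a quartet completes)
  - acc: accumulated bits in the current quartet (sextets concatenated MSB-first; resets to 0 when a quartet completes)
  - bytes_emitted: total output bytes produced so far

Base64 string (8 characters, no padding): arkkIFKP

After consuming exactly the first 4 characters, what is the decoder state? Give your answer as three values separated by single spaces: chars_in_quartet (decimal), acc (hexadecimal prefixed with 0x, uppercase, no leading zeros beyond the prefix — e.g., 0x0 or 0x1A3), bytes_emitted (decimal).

Answer: 0 0x0 3

Derivation:
After char 0 ('a'=26): chars_in_quartet=1 acc=0x1A bytes_emitted=0
After char 1 ('r'=43): chars_in_quartet=2 acc=0x6AB bytes_emitted=0
After char 2 ('k'=36): chars_in_quartet=3 acc=0x1AAE4 bytes_emitted=0
After char 3 ('k'=36): chars_in_quartet=4 acc=0x6AB924 -> emit 6A B9 24, reset; bytes_emitted=3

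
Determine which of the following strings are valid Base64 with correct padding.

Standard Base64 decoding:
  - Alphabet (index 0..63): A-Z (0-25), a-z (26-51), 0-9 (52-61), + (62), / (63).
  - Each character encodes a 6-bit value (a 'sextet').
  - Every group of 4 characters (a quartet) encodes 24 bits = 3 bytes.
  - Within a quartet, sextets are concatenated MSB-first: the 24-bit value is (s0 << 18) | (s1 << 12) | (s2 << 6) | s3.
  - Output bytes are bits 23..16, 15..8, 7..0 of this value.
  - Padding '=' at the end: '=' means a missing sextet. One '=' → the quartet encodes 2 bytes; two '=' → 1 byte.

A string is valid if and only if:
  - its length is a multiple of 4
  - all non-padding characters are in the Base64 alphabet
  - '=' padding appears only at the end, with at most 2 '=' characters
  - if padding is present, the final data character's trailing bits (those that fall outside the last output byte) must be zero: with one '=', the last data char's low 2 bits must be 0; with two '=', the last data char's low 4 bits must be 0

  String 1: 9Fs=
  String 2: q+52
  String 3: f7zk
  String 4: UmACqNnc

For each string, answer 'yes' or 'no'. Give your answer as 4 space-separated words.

String 1: '9Fs=' → valid
String 2: 'q+52' → valid
String 3: 'f7zk' → valid
String 4: 'UmACqNnc' → valid

Answer: yes yes yes yes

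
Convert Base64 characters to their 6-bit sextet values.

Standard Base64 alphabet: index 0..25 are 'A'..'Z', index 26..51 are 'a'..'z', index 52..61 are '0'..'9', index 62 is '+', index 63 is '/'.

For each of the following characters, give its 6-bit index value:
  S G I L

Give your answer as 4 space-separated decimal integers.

'S': A..Z range, ord('S') − ord('A') = 18
'G': A..Z range, ord('G') − ord('A') = 6
'I': A..Z range, ord('I') − ord('A') = 8
'L': A..Z range, ord('L') − ord('A') = 11

Answer: 18 6 8 11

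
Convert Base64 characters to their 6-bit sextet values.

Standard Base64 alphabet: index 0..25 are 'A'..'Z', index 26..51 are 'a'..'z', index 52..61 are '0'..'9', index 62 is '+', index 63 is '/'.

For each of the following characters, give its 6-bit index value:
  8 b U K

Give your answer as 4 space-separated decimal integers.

'8': 0..9 range, 52 + ord('8') − ord('0') = 60
'b': a..z range, 26 + ord('b') − ord('a') = 27
'U': A..Z range, ord('U') − ord('A') = 20
'K': A..Z range, ord('K') − ord('A') = 10

Answer: 60 27 20 10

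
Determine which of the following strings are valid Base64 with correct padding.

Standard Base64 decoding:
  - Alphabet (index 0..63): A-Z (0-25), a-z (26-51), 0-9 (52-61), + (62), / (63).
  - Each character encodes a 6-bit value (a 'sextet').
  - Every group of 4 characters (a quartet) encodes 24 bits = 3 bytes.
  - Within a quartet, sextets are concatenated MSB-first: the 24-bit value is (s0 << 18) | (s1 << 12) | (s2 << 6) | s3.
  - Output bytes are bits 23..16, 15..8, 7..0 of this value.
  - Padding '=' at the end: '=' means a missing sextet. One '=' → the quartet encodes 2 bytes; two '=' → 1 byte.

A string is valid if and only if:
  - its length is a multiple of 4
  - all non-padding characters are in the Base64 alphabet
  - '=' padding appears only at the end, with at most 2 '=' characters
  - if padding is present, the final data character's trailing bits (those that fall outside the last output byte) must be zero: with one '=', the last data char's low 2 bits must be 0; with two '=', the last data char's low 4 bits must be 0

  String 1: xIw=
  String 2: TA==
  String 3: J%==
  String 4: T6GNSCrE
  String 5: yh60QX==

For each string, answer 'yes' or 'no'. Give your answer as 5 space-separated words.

String 1: 'xIw=' → valid
String 2: 'TA==' → valid
String 3: 'J%==' → invalid (bad char(s): ['%'])
String 4: 'T6GNSCrE' → valid
String 5: 'yh60QX==' → invalid (bad trailing bits)

Answer: yes yes no yes no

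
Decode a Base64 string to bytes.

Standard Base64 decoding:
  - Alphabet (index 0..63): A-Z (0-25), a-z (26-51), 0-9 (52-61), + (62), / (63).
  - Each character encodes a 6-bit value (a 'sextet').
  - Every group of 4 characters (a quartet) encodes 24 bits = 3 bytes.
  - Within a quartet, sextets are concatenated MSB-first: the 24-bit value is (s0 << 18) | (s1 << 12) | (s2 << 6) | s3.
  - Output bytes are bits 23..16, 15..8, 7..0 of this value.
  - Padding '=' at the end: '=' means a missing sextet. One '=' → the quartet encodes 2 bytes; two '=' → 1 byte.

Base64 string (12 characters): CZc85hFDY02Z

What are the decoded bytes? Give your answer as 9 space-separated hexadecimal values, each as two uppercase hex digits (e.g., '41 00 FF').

After char 0 ('C'=2): chars_in_quartet=1 acc=0x2 bytes_emitted=0
After char 1 ('Z'=25): chars_in_quartet=2 acc=0x99 bytes_emitted=0
After char 2 ('c'=28): chars_in_quartet=3 acc=0x265C bytes_emitted=0
After char 3 ('8'=60): chars_in_quartet=4 acc=0x9973C -> emit 09 97 3C, reset; bytes_emitted=3
After char 4 ('5'=57): chars_in_quartet=1 acc=0x39 bytes_emitted=3
After char 5 ('h'=33): chars_in_quartet=2 acc=0xE61 bytes_emitted=3
After char 6 ('F'=5): chars_in_quartet=3 acc=0x39845 bytes_emitted=3
After char 7 ('D'=3): chars_in_quartet=4 acc=0xE61143 -> emit E6 11 43, reset; bytes_emitted=6
After char 8 ('Y'=24): chars_in_quartet=1 acc=0x18 bytes_emitted=6
After char 9 ('0'=52): chars_in_quartet=2 acc=0x634 bytes_emitted=6
After char 10 ('2'=54): chars_in_quartet=3 acc=0x18D36 bytes_emitted=6
After char 11 ('Z'=25): chars_in_quartet=4 acc=0x634D99 -> emit 63 4D 99, reset; bytes_emitted=9

Answer: 09 97 3C E6 11 43 63 4D 99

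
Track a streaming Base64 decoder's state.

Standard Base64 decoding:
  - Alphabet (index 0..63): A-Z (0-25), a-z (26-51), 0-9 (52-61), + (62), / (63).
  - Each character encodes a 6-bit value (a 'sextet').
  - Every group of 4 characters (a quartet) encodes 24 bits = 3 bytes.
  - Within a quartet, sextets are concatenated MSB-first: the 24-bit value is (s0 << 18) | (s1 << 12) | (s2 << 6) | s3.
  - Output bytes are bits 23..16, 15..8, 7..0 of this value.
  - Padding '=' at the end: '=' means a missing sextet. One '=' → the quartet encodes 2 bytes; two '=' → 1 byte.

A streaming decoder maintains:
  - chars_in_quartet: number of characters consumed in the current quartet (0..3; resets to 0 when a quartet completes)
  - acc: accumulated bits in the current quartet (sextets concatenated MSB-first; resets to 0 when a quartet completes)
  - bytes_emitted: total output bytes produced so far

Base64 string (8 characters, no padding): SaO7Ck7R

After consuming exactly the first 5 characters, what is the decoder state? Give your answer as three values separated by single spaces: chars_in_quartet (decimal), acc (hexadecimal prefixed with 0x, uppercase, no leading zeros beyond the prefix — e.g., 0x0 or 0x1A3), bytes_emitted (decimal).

After char 0 ('S'=18): chars_in_quartet=1 acc=0x12 bytes_emitted=0
After char 1 ('a'=26): chars_in_quartet=2 acc=0x49A bytes_emitted=0
After char 2 ('O'=14): chars_in_quartet=3 acc=0x1268E bytes_emitted=0
After char 3 ('7'=59): chars_in_quartet=4 acc=0x49A3BB -> emit 49 A3 BB, reset; bytes_emitted=3
After char 4 ('C'=2): chars_in_quartet=1 acc=0x2 bytes_emitted=3

Answer: 1 0x2 3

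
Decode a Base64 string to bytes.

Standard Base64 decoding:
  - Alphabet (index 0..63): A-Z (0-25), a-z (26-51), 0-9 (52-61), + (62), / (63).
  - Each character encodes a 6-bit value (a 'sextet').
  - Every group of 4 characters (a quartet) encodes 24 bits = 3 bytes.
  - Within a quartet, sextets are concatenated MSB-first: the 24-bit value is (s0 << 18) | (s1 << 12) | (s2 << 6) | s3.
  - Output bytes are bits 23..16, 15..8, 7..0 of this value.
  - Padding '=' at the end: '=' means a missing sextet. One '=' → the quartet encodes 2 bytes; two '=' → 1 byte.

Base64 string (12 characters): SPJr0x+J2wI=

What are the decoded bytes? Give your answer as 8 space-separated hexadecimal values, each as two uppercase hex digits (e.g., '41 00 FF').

After char 0 ('S'=18): chars_in_quartet=1 acc=0x12 bytes_emitted=0
After char 1 ('P'=15): chars_in_quartet=2 acc=0x48F bytes_emitted=0
After char 2 ('J'=9): chars_in_quartet=3 acc=0x123C9 bytes_emitted=0
After char 3 ('r'=43): chars_in_quartet=4 acc=0x48F26B -> emit 48 F2 6B, reset; bytes_emitted=3
After char 4 ('0'=52): chars_in_quartet=1 acc=0x34 bytes_emitted=3
After char 5 ('x'=49): chars_in_quartet=2 acc=0xD31 bytes_emitted=3
After char 6 ('+'=62): chars_in_quartet=3 acc=0x34C7E bytes_emitted=3
After char 7 ('J'=9): chars_in_quartet=4 acc=0xD31F89 -> emit D3 1F 89, reset; bytes_emitted=6
After char 8 ('2'=54): chars_in_quartet=1 acc=0x36 bytes_emitted=6
After char 9 ('w'=48): chars_in_quartet=2 acc=0xDB0 bytes_emitted=6
After char 10 ('I'=8): chars_in_quartet=3 acc=0x36C08 bytes_emitted=6
Padding '=': partial quartet acc=0x36C08 -> emit DB 02; bytes_emitted=8

Answer: 48 F2 6B D3 1F 89 DB 02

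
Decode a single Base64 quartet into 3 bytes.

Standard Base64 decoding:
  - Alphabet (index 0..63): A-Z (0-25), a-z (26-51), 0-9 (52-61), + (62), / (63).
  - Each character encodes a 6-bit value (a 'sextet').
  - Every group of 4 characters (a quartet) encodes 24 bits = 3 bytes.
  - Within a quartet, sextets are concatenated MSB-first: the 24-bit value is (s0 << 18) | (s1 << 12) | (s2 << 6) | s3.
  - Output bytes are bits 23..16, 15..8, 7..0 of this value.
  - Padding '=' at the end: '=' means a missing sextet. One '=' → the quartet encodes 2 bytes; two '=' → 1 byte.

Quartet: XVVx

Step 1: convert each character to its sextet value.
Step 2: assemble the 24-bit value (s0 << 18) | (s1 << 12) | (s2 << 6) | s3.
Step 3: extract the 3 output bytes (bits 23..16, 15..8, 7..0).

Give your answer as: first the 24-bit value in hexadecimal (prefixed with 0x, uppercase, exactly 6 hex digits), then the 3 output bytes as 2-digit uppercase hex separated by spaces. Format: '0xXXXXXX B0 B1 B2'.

Answer: 0x5D5571 5D 55 71

Derivation:
Sextets: X=23, V=21, V=21, x=49
24-bit: (23<<18) | (21<<12) | (21<<6) | 49
      = 0x5C0000 | 0x015000 | 0x000540 | 0x000031
      = 0x5D5571
Bytes: (v>>16)&0xFF=5D, (v>>8)&0xFF=55, v&0xFF=71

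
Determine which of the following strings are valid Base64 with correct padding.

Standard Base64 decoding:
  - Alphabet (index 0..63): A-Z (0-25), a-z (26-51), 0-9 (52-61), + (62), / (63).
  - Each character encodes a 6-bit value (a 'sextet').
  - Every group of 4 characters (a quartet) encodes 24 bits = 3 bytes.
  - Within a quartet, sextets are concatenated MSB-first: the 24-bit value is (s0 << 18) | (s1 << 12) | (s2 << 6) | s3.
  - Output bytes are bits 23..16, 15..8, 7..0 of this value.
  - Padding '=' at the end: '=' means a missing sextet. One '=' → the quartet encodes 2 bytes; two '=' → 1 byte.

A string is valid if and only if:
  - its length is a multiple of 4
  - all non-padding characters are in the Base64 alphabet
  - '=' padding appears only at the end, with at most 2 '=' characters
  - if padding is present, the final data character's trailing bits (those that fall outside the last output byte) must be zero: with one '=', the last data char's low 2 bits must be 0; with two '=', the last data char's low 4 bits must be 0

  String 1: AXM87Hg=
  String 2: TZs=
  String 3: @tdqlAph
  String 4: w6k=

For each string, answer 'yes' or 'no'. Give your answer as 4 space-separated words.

Answer: yes yes no yes

Derivation:
String 1: 'AXM87Hg=' → valid
String 2: 'TZs=' → valid
String 3: '@tdqlAph' → invalid (bad char(s): ['@'])
String 4: 'w6k=' → valid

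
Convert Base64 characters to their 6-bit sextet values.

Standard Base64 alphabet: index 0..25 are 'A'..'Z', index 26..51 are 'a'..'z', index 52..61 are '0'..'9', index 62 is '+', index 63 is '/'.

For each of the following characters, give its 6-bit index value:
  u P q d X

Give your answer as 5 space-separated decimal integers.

Answer: 46 15 42 29 23

Derivation:
'u': a..z range, 26 + ord('u') − ord('a') = 46
'P': A..Z range, ord('P') − ord('A') = 15
'q': a..z range, 26 + ord('q') − ord('a') = 42
'd': a..z range, 26 + ord('d') − ord('a') = 29
'X': A..Z range, ord('X') − ord('A') = 23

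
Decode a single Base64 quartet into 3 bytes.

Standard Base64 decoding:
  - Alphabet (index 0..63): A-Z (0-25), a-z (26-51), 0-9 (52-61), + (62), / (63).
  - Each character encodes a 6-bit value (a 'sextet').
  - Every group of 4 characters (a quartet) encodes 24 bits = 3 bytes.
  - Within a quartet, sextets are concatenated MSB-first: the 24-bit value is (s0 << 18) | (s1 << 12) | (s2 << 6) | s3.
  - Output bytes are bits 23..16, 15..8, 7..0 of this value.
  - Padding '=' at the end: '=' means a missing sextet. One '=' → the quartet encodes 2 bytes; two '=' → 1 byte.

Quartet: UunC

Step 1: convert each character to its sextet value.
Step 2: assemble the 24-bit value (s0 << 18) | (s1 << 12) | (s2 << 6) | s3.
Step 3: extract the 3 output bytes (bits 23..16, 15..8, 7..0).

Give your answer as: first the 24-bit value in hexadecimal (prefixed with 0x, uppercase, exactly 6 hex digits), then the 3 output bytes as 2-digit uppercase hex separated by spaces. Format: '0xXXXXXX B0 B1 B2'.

Sextets: U=20, u=46, n=39, C=2
24-bit: (20<<18) | (46<<12) | (39<<6) | 2
      = 0x500000 | 0x02E000 | 0x0009C0 | 0x000002
      = 0x52E9C2
Bytes: (v>>16)&0xFF=52, (v>>8)&0xFF=E9, v&0xFF=C2

Answer: 0x52E9C2 52 E9 C2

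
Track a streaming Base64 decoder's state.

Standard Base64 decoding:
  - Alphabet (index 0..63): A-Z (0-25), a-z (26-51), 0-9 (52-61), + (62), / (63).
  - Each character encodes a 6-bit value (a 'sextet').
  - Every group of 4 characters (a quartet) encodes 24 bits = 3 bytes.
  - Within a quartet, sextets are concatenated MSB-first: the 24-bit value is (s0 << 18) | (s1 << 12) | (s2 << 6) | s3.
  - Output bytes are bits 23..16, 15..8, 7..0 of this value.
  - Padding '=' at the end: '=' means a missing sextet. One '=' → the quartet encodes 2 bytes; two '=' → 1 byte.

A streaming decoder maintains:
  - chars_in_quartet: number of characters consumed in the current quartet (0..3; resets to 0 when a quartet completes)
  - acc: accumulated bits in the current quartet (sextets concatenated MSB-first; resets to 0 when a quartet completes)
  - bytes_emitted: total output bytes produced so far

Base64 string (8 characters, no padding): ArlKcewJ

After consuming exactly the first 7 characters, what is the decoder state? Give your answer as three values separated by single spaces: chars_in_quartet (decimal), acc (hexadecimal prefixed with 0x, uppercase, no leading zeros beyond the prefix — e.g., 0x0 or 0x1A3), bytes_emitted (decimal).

Answer: 3 0x1C7B0 3

Derivation:
After char 0 ('A'=0): chars_in_quartet=1 acc=0x0 bytes_emitted=0
After char 1 ('r'=43): chars_in_quartet=2 acc=0x2B bytes_emitted=0
After char 2 ('l'=37): chars_in_quartet=3 acc=0xAE5 bytes_emitted=0
After char 3 ('K'=10): chars_in_quartet=4 acc=0x2B94A -> emit 02 B9 4A, reset; bytes_emitted=3
After char 4 ('c'=28): chars_in_quartet=1 acc=0x1C bytes_emitted=3
After char 5 ('e'=30): chars_in_quartet=2 acc=0x71E bytes_emitted=3
After char 6 ('w'=48): chars_in_quartet=3 acc=0x1C7B0 bytes_emitted=3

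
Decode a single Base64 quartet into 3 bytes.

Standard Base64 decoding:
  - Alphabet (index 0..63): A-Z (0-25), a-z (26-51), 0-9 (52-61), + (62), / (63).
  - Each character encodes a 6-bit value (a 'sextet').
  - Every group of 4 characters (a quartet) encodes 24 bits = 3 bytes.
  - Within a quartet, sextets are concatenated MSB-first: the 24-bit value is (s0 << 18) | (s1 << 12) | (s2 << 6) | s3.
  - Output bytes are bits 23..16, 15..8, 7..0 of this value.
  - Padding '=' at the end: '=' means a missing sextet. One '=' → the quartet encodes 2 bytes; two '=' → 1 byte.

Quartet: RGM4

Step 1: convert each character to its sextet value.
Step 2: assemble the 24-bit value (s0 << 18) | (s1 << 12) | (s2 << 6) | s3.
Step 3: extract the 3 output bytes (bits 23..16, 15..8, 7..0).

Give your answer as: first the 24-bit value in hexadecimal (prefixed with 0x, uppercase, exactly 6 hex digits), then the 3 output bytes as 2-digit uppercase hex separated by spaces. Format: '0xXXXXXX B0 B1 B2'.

Sextets: R=17, G=6, M=12, 4=56
24-bit: (17<<18) | (6<<12) | (12<<6) | 56
      = 0x440000 | 0x006000 | 0x000300 | 0x000038
      = 0x446338
Bytes: (v>>16)&0xFF=44, (v>>8)&0xFF=63, v&0xFF=38

Answer: 0x446338 44 63 38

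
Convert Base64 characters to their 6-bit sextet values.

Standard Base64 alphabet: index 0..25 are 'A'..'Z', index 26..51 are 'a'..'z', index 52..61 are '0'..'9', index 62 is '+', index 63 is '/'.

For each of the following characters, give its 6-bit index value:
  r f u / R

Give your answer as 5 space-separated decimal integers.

Answer: 43 31 46 63 17

Derivation:
'r': a..z range, 26 + ord('r') − ord('a') = 43
'f': a..z range, 26 + ord('f') − ord('a') = 31
'u': a..z range, 26 + ord('u') − ord('a') = 46
'/': index 63
'R': A..Z range, ord('R') − ord('A') = 17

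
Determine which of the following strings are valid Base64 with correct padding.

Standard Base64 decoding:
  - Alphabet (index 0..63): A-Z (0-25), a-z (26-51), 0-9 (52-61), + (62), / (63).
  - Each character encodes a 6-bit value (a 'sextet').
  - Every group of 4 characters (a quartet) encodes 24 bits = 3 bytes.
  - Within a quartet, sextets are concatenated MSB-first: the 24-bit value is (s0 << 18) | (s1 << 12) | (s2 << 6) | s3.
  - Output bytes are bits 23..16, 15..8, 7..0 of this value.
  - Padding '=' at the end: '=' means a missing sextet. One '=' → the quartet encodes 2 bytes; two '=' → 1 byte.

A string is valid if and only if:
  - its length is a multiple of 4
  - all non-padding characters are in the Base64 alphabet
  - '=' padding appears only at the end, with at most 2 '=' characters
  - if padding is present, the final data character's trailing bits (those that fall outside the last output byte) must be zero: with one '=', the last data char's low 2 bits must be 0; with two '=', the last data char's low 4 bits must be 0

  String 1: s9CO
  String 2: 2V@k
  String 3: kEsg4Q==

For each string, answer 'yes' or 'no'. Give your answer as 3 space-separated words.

String 1: 's9CO' → valid
String 2: '2V@k' → invalid (bad char(s): ['@'])
String 3: 'kEsg4Q==' → valid

Answer: yes no yes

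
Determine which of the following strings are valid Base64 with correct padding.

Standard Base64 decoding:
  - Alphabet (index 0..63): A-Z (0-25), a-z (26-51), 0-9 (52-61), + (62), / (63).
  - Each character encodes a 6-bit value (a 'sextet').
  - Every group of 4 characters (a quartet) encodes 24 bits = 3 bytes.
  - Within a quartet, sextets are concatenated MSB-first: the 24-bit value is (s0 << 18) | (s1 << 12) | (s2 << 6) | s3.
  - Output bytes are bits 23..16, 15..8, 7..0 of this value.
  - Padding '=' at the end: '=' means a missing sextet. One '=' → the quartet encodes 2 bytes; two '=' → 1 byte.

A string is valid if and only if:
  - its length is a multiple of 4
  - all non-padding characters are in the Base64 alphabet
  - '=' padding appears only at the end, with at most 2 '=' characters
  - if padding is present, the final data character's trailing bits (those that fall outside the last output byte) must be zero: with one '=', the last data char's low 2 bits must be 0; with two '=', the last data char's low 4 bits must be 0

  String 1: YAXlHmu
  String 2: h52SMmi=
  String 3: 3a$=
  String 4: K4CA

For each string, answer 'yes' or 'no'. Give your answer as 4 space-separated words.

Answer: no no no yes

Derivation:
String 1: 'YAXlHmu' → invalid (len=7 not mult of 4)
String 2: 'h52SMmi=' → invalid (bad trailing bits)
String 3: '3a$=' → invalid (bad char(s): ['$'])
String 4: 'K4CA' → valid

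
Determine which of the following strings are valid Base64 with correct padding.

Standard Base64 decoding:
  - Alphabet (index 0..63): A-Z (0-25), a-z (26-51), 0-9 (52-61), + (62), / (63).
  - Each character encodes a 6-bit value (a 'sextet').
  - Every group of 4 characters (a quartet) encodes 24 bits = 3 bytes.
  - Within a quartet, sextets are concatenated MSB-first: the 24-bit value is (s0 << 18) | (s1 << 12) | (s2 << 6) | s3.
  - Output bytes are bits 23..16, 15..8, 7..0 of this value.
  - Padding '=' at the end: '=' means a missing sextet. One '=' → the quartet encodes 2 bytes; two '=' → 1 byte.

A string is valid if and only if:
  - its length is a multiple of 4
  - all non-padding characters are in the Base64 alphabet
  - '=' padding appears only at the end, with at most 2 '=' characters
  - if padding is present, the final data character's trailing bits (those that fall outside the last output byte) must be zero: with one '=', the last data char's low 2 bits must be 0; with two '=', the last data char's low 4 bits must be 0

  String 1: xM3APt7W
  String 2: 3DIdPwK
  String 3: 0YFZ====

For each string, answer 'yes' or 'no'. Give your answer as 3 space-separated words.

Answer: yes no no

Derivation:
String 1: 'xM3APt7W' → valid
String 2: '3DIdPwK' → invalid (len=7 not mult of 4)
String 3: '0YFZ====' → invalid (4 pad chars (max 2))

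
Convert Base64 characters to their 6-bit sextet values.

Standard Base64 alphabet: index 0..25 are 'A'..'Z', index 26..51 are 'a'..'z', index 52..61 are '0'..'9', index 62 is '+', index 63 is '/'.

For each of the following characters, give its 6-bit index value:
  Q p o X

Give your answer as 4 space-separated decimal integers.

Answer: 16 41 40 23

Derivation:
'Q': A..Z range, ord('Q') − ord('A') = 16
'p': a..z range, 26 + ord('p') − ord('a') = 41
'o': a..z range, 26 + ord('o') − ord('a') = 40
'X': A..Z range, ord('X') − ord('A') = 23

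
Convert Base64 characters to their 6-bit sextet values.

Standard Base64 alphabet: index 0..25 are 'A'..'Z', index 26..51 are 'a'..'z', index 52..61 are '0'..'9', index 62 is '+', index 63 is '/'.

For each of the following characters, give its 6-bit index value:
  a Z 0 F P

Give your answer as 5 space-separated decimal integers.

'a': a..z range, 26 + ord('a') − ord('a') = 26
'Z': A..Z range, ord('Z') − ord('A') = 25
'0': 0..9 range, 52 + ord('0') − ord('0') = 52
'F': A..Z range, ord('F') − ord('A') = 5
'P': A..Z range, ord('P') − ord('A') = 15

Answer: 26 25 52 5 15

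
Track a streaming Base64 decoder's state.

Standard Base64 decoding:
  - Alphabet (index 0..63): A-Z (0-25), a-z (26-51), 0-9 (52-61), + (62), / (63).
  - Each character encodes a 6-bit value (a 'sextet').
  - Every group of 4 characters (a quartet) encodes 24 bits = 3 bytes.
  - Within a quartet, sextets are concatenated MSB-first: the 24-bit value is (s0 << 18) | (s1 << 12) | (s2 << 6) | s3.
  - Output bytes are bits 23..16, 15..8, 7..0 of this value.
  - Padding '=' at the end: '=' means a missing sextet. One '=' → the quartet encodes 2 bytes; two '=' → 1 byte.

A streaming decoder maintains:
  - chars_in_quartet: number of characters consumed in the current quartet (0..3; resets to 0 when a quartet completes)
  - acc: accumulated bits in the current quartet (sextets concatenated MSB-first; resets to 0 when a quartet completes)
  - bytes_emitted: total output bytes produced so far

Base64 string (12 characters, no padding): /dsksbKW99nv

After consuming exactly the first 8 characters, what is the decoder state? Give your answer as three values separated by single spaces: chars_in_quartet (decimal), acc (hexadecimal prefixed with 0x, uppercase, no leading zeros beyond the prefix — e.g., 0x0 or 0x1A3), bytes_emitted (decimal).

After char 0 ('/'=63): chars_in_quartet=1 acc=0x3F bytes_emitted=0
After char 1 ('d'=29): chars_in_quartet=2 acc=0xFDD bytes_emitted=0
After char 2 ('s'=44): chars_in_quartet=3 acc=0x3F76C bytes_emitted=0
After char 3 ('k'=36): chars_in_quartet=4 acc=0xFDDB24 -> emit FD DB 24, reset; bytes_emitted=3
After char 4 ('s'=44): chars_in_quartet=1 acc=0x2C bytes_emitted=3
After char 5 ('b'=27): chars_in_quartet=2 acc=0xB1B bytes_emitted=3
After char 6 ('K'=10): chars_in_quartet=3 acc=0x2C6CA bytes_emitted=3
After char 7 ('W'=22): chars_in_quartet=4 acc=0xB1B296 -> emit B1 B2 96, reset; bytes_emitted=6

Answer: 0 0x0 6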